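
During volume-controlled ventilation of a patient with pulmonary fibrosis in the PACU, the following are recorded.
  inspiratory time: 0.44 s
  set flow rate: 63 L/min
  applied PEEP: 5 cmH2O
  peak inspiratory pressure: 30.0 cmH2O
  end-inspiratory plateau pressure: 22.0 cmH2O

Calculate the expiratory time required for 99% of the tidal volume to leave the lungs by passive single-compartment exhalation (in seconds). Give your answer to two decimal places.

Flow: 63 L/min ÷ 60 = 1.05 L/s.
Vt = flow × Ti = 1.05 L/s × 0.44 s × 1000 mL/L = 462.0 mL.
R = (PIP − Pplat)/V̇ = (30.0 − 22.0) / 1.05 = 8.0/1.05 = 7.619 cmH2O·s/L.
C = Vt/(Pplat − PEEP) = 462.0 / (22.0 − 5) = 462.0/17.0 = 27.176 mL/cmH2O.
τ = R × C = 7.619 × 0.02718 L/cmH2O = 0.2071 s.
t = −τ·ln(1 − 0.99) = −0.2071·ln(0.01) = 0.9537 s.

0.95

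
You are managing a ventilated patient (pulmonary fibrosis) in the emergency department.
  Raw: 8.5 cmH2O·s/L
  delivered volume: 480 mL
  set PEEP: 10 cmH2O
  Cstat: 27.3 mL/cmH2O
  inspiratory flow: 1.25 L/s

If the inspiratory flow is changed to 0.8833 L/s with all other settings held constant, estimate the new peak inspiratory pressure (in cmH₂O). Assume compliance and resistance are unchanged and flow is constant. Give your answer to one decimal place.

35.1

PIP = Vt/C + R·V̇ + PEEP (constant-flow equation of motion).
Only the resistive term changes: ΔPIP = R × ΔV̇ = 8.5 × (0.8833 − 1.25) = 8.5 × -0.3667 = -3.117 cmH2O.
Original PIP = 480/27.3 + 8.5×1.25 + 10 = 38.207 cmH2O; new PIP = 38.207 + (-3.117) = 35.09 cmH2O.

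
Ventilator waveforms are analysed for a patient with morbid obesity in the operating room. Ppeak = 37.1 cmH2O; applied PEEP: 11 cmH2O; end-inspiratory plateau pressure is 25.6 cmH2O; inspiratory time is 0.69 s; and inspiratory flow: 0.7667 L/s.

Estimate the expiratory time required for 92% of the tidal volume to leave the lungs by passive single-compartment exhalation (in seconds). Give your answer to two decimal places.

1.37

Vt = flow × Ti = 0.7667 L/s × 0.69 s × 1000 mL/L = 529.02 mL.
R = (PIP − Pplat)/V̇ = (37.1 − 25.6) / 0.7667 = 11.5/0.7667 = 14.999 cmH2O·s/L.
C = Vt/(Pplat − PEEP) = 529.02 / (25.6 − 11) = 529.02/14.6 = 36.234 mL/cmH2O.
τ = R × C = 14.999 × 0.03623 L/cmH2O = 0.5434 s.
t = −τ·ln(1 − 0.92) = −0.5434·ln(0.08) = 1.372 s.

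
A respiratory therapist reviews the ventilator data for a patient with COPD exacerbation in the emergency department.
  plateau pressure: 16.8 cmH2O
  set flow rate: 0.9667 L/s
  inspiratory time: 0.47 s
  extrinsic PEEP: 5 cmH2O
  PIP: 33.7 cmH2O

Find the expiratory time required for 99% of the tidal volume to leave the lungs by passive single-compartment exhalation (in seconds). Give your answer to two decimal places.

Vt = flow × Ti = 0.9667 L/s × 0.47 s × 1000 mL/L = 454.35 mL.
R = (PIP − Pplat)/V̇ = (33.7 − 16.8) / 0.9667 = 16.9/0.9667 = 17.482 cmH2O·s/L.
C = Vt/(Pplat − PEEP) = 454.35 / (16.8 − 5) = 454.35/11.8 = 38.504 mL/cmH2O.
τ = R × C = 17.482 × 0.0385 L/cmH2O = 0.6731 s.
t = −τ·ln(1 − 0.99) = −0.6731·ln(0.01) = 3.1 s.

3.10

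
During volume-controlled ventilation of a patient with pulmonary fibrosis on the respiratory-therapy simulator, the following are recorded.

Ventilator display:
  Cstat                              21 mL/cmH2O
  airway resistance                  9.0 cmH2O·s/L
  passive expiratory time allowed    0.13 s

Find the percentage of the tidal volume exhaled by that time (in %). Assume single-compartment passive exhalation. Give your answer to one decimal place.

49.7

τ = R × C = 9.0 × 21 mL/cmH2O = 9.0 × 0.021 L/cmH2O = 0.189 s.
Passive exhalation: V(t)/V₀ = e^(−t/τ) = e^(−0.13/0.189) = 0.5027.
Fraction exhaled = 1 − 0.5027 = 0.4973 → 49.73%.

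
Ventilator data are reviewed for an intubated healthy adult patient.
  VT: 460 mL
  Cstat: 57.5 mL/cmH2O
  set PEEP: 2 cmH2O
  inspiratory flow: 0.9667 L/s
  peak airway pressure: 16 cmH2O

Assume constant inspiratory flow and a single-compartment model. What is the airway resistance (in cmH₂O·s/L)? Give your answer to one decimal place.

Equation of motion (constant flow): PIP = Vt/C + R·V̇ + PEEP.
R·V̇ = PIP − Vt/C − PEEP = 16 − 460/57.5 − 2 = 16 − 8.0 − 2 = 6.0 cmH2O.
R = 6.0 / 0.9667 = 6.207 cmH2O·s/L.

6.2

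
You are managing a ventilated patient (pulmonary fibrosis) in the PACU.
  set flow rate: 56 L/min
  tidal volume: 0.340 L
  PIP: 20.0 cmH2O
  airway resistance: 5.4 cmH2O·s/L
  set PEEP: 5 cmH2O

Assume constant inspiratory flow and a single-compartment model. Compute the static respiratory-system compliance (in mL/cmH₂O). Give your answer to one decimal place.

Flow: 56 L/min ÷ 60 = 0.9333 L/s.
Equation of motion (constant flow): PIP = Vt/C + R·V̇ + PEEP.
Vt/C = PIP − R·V̇ − PEEP = 20.0 − 5.4×0.9333 − 5 = 20.0 − 5.04 − 5 = 9.96 cmH2O.
C = Vt / 9.96 = 340 / 9.96 = 34.137 mL/cmH2O.

34.1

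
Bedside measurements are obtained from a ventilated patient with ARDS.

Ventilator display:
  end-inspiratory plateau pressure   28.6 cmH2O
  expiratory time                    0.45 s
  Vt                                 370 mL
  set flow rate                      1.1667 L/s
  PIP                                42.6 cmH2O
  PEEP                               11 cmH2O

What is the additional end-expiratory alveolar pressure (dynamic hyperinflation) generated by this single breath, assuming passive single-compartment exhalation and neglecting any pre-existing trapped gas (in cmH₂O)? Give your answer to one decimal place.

R = (PIP − Pplat)/V̇ = (42.6 − 28.6) / 1.1667 = 14.0/1.1667 = 12.0 cmH2O·s/L.
C = Vt/(Pplat − PEEP) = 370.0 / (28.6 − 11) = 370.0/17.6 = 21.023 mL/cmH2O.
τ = R × C = 12.0 × 0.02102 L/cmH2O = 0.2522 s.
Fraction remaining = e^(−Te/τ) = e^(−0.45/0.2522) = 0.1679; trapped volume = 370.0 × 0.1679 = 62.123 mL.
Additional alveolar pressure from trapping ≈ V_trapped / C = 62.123 / 21.023 = 2.955 cmH2O.

3.0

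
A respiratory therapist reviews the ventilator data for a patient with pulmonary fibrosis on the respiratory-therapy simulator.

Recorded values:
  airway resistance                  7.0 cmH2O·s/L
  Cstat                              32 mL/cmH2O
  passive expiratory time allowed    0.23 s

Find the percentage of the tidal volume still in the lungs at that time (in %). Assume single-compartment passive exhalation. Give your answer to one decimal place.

τ = R × C = 7.0 × 32 mL/cmH2O = 7.0 × 0.032 L/cmH2O = 0.224 s.
Passive exhalation: V(t)/V₀ = e^(−t/τ) = e^(−0.23/0.224) = 0.3582.
Fraction remaining = 0.3582 → 35.82%.

35.8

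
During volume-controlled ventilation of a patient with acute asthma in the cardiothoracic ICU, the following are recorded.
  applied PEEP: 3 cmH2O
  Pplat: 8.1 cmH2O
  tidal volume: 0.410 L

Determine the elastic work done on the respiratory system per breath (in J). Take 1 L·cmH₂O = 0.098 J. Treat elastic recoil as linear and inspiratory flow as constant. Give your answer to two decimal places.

Elastic work ≈ ½ × (Pplat − PEEP) × Vt = 0.5 × (8.1 − 3) × 0.410 L = 0.5 × 5.1 × 0.410 = 1.046 L·cmH2O.
× 0.098 J/(L·cmH2O) → 0.1025 J.

0.10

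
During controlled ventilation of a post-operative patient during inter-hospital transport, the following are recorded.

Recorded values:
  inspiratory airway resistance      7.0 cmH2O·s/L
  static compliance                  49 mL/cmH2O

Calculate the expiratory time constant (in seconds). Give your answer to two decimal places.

0.34

τ = R × C = 7.0 × 49 mL/cmH2O = 7.0 × 0.049 L/cmH2O = 0.343 s.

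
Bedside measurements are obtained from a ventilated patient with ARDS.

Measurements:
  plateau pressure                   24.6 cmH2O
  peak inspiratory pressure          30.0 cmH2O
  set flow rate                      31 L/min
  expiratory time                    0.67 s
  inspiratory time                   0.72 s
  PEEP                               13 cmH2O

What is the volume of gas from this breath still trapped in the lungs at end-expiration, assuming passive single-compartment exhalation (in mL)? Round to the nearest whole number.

50

Flow: 31 L/min ÷ 60 = 0.5167 L/s.
Vt = flow × Ti = 0.5167 L/s × 0.72 s × 1000 mL/L = 372.02 mL.
R = (PIP − Pplat)/V̇ = (30.0 − 24.6) / 0.5167 = 5.4/0.5167 = 10.451 cmH2O·s/L.
C = Vt/(Pplat − PEEP) = 372.02 / (24.6 − 13) = 372.02/11.6 = 32.071 mL/cmH2O.
τ = R × C = 10.451 × 0.03207 L/cmH2O = 0.3352 s.
Fraction remaining = e^(−Te/τ) = e^(−0.67/0.3352) = 0.1355.
Trapped volume = 372.02 × 0.1355 = 50.409 mL.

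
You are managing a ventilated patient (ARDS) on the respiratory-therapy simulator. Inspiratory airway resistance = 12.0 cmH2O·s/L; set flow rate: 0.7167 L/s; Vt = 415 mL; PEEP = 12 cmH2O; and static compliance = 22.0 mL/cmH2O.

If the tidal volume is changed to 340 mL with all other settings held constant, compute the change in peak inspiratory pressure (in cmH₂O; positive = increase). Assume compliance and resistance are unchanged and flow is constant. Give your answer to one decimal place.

-3.4

PIP = Vt/C + R·V̇ + PEEP (constant-flow equation of motion).
Only the elastic term changes: ΔPIP = ΔVt / C = (340 − 415) / 22.0 = -3.409 cmH2O.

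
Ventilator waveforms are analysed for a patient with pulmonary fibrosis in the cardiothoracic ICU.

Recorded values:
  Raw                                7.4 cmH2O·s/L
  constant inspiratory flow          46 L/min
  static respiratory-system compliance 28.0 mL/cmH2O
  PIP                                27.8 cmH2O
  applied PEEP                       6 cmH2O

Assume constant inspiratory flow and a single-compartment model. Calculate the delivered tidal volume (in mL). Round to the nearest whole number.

Flow: 46 L/min ÷ 60 = 0.7667 L/s.
Equation of motion (constant flow): PIP = Vt/C + R·V̇ + PEEP.
Vt/C = PIP − R·V̇ − PEEP = 27.8 − 5.674 − 6 = 16.126 cmH2O.
Vt = C × 16.126 = 28.0 × 16.126 = 451.53 mL.

452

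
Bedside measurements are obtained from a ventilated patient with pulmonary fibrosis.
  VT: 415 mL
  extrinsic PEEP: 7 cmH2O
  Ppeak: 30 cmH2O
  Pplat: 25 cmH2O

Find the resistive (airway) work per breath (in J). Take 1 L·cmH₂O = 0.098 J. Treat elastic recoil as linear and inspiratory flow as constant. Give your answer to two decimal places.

With constant inspiratory flow the resistive pressure is constant at PIP − Pplat = 30 − 25 = 5.0 cmH2O, so resistive work = 5.0 × 0.415 = 2.075 L·cmH2O.
× 0.098 J/(L·cmH2O) → 0.2034 J.

0.20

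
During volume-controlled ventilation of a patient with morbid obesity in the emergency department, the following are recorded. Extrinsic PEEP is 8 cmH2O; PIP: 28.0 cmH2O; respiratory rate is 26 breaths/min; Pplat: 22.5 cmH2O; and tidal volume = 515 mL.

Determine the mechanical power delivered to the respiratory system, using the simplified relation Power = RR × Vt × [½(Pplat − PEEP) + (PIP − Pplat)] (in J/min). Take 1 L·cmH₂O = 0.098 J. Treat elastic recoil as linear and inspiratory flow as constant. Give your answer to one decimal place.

Per-breath work = Vt × [½(Pplat−PEEP) + (PIP−Pplat)] = 0.515 × [0.5×14.5 + 5.5] = 0.515 × 12.75 = 6.566 L·cmH2O.
Power = 26 × 6.566 = 170.72 L·cmH2O/min.
× 0.098 J/(L·cmH2O) → 16.731 J/min.

16.7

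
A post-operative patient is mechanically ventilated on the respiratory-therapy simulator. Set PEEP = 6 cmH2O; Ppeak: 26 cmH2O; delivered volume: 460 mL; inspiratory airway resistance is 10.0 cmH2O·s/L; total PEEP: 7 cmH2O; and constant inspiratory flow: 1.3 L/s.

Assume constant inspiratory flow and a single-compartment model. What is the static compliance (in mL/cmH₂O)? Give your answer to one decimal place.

76.7

Total PEEP = 7 cmH2O (set 6 + intrinsic 1); this is the baseline alveolar pressure.
Equation of motion (constant flow): PIP = Vt/C + R·V̇ + PEEP.
Vt/C = PIP − R·V̇ − PEEP = 26 − 10.0×1.3 − 7 = 26 − 13.0 − 7 = 6.0 cmH2O.
C = Vt / 6.0 = 460 / 6.0 = 76.667 mL/cmH2O.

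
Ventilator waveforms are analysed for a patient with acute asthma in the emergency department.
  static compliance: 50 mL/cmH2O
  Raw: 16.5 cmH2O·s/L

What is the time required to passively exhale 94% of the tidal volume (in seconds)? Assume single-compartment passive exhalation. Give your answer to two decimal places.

2.32

τ = R × C = 16.5 × 50 mL/cmH2O = 16.5 × 0.050 L/cmH2O = 0.825 s.
Exhaled fraction f = 1 − e^(−t/τ) → t = −τ·ln(1 − f) = −0.825·ln(0.06) = 2.321 s.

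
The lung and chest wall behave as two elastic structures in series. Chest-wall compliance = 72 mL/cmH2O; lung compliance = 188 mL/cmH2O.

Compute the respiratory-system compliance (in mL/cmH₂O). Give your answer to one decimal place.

52.1

Lung and chest wall are elastances in series: 1/Crs = 1/CL + 1/Ccw.
1/Crs = 1/188 + 1/72 = 0.01921.
Crs = 52.056 mL/cmH2O.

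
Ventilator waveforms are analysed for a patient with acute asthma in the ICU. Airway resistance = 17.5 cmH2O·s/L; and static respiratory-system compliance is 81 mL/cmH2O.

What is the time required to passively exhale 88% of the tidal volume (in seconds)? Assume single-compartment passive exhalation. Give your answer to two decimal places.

τ = R × C = 17.5 × 81 mL/cmH2O = 17.5 × 0.081 L/cmH2O = 1.418 s.
Exhaled fraction f = 1 − e^(−t/τ) → t = −τ·ln(1 − f) = −1.418·ln(0.12) = 3.007 s.

3.01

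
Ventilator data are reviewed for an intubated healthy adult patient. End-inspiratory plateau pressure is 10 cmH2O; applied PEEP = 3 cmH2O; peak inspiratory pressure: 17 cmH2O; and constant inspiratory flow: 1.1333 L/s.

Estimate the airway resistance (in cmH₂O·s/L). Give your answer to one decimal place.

6.2

Raw = (PIP − Pplat) / flow = (17 − 10) / 1.1333 = 7.0 / 1.1333 = 6.177 cmH2O·s/L.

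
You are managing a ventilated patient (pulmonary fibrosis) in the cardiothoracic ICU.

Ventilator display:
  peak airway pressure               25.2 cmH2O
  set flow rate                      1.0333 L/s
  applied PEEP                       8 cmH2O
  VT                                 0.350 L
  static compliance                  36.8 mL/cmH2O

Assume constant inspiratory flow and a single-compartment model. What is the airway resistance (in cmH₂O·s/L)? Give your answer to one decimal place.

7.4

Equation of motion (constant flow): PIP = Vt/C + R·V̇ + PEEP.
R·V̇ = PIP − Vt/C − PEEP = 25.2 − 350/36.8 − 8 = 25.2 − 9.511 − 8 = 7.689 cmH2O.
R = 7.689 / 1.0333 = 7.441 cmH2O·s/L.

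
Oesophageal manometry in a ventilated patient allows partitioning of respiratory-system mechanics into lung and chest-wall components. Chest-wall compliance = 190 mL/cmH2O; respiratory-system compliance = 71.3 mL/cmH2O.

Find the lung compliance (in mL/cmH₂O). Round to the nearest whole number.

1/CL = 1/Crs − 1/Ccw.
1/CL = 1/71.3 − 1/190 = 0.008762.
CL = 114.13 mL/cmH2O.

114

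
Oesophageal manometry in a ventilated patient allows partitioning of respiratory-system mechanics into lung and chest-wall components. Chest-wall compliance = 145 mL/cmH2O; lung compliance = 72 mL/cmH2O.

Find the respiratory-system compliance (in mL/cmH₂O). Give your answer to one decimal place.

48.1

Lung and chest wall are elastances in series: 1/Crs = 1/CL + 1/Ccw.
1/Crs = 1/72 + 1/145 = 0.02079.
Crs = 48.1 mL/cmH2O.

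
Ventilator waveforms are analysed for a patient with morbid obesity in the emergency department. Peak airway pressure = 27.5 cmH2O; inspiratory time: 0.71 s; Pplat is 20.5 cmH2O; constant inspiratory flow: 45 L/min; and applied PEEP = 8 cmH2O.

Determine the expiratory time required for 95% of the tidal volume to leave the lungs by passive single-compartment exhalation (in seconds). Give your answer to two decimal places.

Flow: 45 L/min ÷ 60 = 0.75 L/s.
Vt = flow × Ti = 0.75 L/s × 0.71 s × 1000 mL/L = 532.5 mL.
R = (PIP − Pplat)/V̇ = (27.5 − 20.5) / 0.75 = 7.0/0.75 = 9.333 cmH2O·s/L.
C = Vt/(Pplat − PEEP) = 532.5 / (20.5 − 8) = 532.5/12.5 = 42.6 mL/cmH2O.
τ = R × C = 9.333 × 0.0426 L/cmH2O = 0.3976 s.
t = −τ·ln(1 − 0.95) = −0.3976·ln(0.05) = 1.191 s.

1.19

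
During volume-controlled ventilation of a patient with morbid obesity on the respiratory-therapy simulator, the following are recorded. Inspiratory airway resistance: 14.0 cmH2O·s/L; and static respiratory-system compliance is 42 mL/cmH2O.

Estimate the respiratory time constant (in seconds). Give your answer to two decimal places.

τ = R × C = 14.0 × 42 mL/cmH2O = 14.0 × 0.042 L/cmH2O = 0.588 s.

0.59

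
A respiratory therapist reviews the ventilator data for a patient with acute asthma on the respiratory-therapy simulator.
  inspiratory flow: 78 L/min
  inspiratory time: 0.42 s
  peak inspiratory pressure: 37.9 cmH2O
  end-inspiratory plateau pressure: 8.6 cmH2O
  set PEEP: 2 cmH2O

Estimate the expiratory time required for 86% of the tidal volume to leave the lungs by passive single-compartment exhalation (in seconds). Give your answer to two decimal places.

Flow: 78 L/min ÷ 60 = 1.3 L/s.
Vt = flow × Ti = 1.3 L/s × 0.42 s × 1000 mL/L = 546.0 mL.
R = (PIP − Pplat)/V̇ = (37.9 − 8.6) / 1.3 = 29.3/1.3 = 22.538 cmH2O·s/L.
C = Vt/(Pplat − PEEP) = 546.0 / (8.6 − 2) = 546.0/6.6 = 82.727 mL/cmH2O.
τ = R × C = 22.538 × 0.08273 L/cmH2O = 1.865 s.
t = −τ·ln(1 − 0.86) = −1.865·ln(0.14) = 3.667 s.

3.67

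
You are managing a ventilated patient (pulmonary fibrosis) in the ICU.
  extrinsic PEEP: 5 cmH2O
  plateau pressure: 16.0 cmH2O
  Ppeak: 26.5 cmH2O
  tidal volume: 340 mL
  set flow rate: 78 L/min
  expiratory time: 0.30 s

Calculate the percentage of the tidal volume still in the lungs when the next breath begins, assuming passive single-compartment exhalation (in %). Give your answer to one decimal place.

30.1

Flow: 78 L/min ÷ 60 = 1.3 L/s.
R = (PIP − Pplat)/V̇ = (26.5 − 16.0) / 1.3 = 10.5/1.3 = 8.077 cmH2O·s/L.
C = Vt/(Pplat − PEEP) = 340.0 / (16.0 − 5) = 340.0/11.0 = 30.909 mL/cmH2O.
τ = R × C = 8.077 × 0.03091 L/cmH2O = 0.2497 s.
Fraction remaining at end-expiration = e^(−Te/τ) = e^(−0.30/0.2497) = 0.3008 → 30.08%.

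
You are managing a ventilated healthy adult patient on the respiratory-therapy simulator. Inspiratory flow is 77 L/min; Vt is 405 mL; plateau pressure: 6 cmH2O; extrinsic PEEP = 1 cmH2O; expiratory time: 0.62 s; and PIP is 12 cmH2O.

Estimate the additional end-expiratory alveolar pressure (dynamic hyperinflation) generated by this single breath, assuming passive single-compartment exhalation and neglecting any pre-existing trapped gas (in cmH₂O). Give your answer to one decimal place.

1.0

Flow: 77 L/min ÷ 60 = 1.2833 L/s.
R = (PIP − Pplat)/V̇ = (12 − 6) / 1.2833 = 6.0/1.2833 = 4.675 cmH2O·s/L.
C = Vt/(Pplat − PEEP) = 405.0 / (6 − 1) = 405.0/5.0 = 81.0 mL/cmH2O.
τ = R × C = 4.675 × 0.081 L/cmH2O = 0.3787 s.
Fraction remaining = e^(−Te/τ) = e^(−0.62/0.3787) = 0.1945; trapped volume = 405.0 × 0.1945 = 78.773 mL.
Additional alveolar pressure from trapping ≈ V_trapped / C = 78.773 / 81.0 = 0.9725 cmH2O.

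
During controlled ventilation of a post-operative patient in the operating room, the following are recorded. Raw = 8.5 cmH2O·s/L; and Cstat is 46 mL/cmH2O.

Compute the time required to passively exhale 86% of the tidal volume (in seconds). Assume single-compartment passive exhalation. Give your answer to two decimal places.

τ = R × C = 8.5 × 46 mL/cmH2O = 8.5 × 0.046 L/cmH2O = 0.391 s.
Exhaled fraction f = 1 − e^(−t/τ) → t = −τ·ln(1 − f) = −0.391·ln(0.14) = 0.7688 s.

0.77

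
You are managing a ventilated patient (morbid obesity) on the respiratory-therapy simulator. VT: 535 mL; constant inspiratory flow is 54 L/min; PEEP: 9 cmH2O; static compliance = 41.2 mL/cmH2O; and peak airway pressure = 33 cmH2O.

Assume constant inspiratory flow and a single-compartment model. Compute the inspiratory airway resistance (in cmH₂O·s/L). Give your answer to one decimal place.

12.2

Flow: 54 L/min ÷ 60 = 0.9 L/s.
Equation of motion (constant flow): PIP = Vt/C + R·V̇ + PEEP.
R·V̇ = PIP − Vt/C − PEEP = 33 − 535/41.2 − 9 = 33 − 12.985 − 9 = 11.015 cmH2O.
R = 11.015 / 0.9 = 12.239 cmH2O·s/L.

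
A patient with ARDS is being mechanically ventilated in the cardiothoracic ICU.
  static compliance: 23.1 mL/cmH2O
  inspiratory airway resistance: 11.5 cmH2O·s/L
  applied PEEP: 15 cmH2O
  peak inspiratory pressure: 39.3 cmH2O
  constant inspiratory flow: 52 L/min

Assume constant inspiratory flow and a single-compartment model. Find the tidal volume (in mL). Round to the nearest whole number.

331

Flow: 52 L/min ÷ 60 = 0.8667 L/s.
Equation of motion (constant flow): PIP = Vt/C + R·V̇ + PEEP.
Vt/C = PIP − R·V̇ − PEEP = 39.3 − 9.967 − 15 = 14.333 cmH2O.
Vt = C × 14.333 = 23.1 × 14.333 = 331.09 mL.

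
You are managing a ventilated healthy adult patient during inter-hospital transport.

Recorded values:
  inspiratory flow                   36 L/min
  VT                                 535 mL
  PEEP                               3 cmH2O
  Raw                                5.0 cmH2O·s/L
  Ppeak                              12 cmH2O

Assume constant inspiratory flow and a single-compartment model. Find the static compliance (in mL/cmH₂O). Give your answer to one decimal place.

89.2

Flow: 36 L/min ÷ 60 = 0.6 L/s.
Equation of motion (constant flow): PIP = Vt/C + R·V̇ + PEEP.
Vt/C = PIP − R·V̇ − PEEP = 12 − 5.0×0.6 − 3 = 12 − 3.0 − 3 = 6.0 cmH2O.
C = Vt / 6.0 = 535 / 6.0 = 89.167 mL/cmH2O.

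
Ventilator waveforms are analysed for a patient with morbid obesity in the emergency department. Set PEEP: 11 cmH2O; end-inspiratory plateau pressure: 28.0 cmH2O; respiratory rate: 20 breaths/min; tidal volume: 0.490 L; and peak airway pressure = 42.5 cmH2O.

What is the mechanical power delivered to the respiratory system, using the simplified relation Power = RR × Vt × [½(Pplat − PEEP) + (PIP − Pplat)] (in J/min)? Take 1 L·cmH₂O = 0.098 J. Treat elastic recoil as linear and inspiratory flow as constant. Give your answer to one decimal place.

22.1

Per-breath work = Vt × [½(Pplat−PEEP) + (PIP−Pplat)] = 0.490 × [0.5×17.0 + 14.5] = 0.490 × 23.0 = 11.27 L·cmH2O.
Power = 20 × 11.27 = 225.4 L·cmH2O/min.
× 0.098 J/(L·cmH2O) → 22.089 J/min.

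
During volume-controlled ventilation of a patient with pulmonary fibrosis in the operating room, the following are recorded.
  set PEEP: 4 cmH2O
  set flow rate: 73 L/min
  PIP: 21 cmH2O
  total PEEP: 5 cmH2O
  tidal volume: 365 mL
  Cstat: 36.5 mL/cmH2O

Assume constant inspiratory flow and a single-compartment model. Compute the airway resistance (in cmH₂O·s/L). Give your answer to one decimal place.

4.9

Flow: 73 L/min ÷ 60 = 1.2167 L/s.
Total PEEP = 5 cmH2O (set 4 + intrinsic 1); this is the baseline alveolar pressure.
Equation of motion (constant flow): PIP = Vt/C + R·V̇ + PEEP.
R·V̇ = PIP − Vt/C − PEEP = 21 − 365/36.5 − 5 = 21 − 10.0 − 5 = 6.0 cmH2O.
R = 6.0 / 1.2167 = 4.931 cmH2O·s/L.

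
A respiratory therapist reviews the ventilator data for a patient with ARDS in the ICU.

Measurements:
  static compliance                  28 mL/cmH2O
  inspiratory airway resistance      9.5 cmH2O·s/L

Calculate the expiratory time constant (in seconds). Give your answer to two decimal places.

τ = R × C = 9.5 × 28 mL/cmH2O = 9.5 × 0.028 L/cmH2O = 0.266 s.

0.27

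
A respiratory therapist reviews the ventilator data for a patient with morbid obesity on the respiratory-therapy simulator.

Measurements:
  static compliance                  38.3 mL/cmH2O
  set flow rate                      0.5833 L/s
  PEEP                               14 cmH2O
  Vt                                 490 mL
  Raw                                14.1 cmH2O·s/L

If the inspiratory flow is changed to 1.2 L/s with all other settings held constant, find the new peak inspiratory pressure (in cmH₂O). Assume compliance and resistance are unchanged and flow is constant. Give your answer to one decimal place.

43.7

PIP = Vt/C + R·V̇ + PEEP (constant-flow equation of motion).
Only the resistive term changes: ΔPIP = R × ΔV̇ = 14.1 × (1.2 − 0.5833) = 14.1 × 0.6167 = 8.695 cmH2O.
Original PIP = 490/38.3 + 14.1×0.5833 + 14 = 35.018 cmH2O; new PIP = 35.018 + (8.695) = 43.713 cmH2O.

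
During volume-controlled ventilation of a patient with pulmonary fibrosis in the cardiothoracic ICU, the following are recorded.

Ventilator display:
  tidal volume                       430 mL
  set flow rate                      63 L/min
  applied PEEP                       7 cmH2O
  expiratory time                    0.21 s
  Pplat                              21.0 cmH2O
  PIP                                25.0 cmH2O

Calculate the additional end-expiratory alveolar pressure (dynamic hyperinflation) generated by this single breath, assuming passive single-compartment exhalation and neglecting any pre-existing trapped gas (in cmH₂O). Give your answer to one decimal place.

Flow: 63 L/min ÷ 60 = 1.05 L/s.
R = (PIP − Pplat)/V̇ = (25.0 − 21.0) / 1.05 = 4.0/1.05 = 3.81 cmH2O·s/L.
C = Vt/(Pplat − PEEP) = 430.0 / (21.0 − 7) = 430.0/14.0 = 30.714 mL/cmH2O.
τ = R × C = 3.81 × 0.03071 L/cmH2O = 0.117 s.
Fraction remaining = e^(−Te/τ) = e^(−0.21/0.117) = 0.1661; trapped volume = 430.0 × 0.1661 = 71.423 mL.
Additional alveolar pressure from trapping ≈ V_trapped / C = 71.423 / 30.714 = 2.325 cmH2O.

2.3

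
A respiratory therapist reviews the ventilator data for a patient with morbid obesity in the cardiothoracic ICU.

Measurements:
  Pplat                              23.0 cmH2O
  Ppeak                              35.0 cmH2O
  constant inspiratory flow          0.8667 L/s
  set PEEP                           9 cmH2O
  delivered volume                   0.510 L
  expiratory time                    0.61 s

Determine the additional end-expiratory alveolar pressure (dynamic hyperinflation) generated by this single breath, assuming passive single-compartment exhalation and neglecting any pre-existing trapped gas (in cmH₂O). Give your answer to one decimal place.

4.2

R = (PIP − Pplat)/V̇ = (35.0 − 23.0) / 0.8667 = 12.0/0.8667 = 13.846 cmH2O·s/L.
C = Vt/(Pplat − PEEP) = 510.0 / (23.0 − 9) = 510.0/14.0 = 36.429 mL/cmH2O.
τ = R × C = 13.846 × 0.03643 L/cmH2O = 0.5044 s.
Fraction remaining = e^(−Te/τ) = e^(−0.61/0.5044) = 0.2984; trapped volume = 510.0 × 0.2984 = 152.18 mL.
Additional alveolar pressure from trapping ≈ V_trapped / C = 152.18 / 36.429 = 4.177 cmH2O.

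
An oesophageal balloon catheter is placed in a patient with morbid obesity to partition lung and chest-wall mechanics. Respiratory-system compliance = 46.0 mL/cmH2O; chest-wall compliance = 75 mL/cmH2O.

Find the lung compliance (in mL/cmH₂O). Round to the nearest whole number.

1/CL = 1/Crs − 1/Ccw.
1/CL = 1/46.0 − 1/75 = 0.008406.
CL = 118.96 mL/cmH2O.

119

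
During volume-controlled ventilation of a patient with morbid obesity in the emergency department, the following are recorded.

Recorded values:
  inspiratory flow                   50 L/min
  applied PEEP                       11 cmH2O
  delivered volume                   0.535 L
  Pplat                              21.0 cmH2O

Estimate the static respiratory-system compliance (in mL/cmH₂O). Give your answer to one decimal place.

Cstat = Vt / (Pplat − PEEP) = 535 / (21.0 − 11) = 535 / 10.0 = 53.5 mL/cmH2O.

53.5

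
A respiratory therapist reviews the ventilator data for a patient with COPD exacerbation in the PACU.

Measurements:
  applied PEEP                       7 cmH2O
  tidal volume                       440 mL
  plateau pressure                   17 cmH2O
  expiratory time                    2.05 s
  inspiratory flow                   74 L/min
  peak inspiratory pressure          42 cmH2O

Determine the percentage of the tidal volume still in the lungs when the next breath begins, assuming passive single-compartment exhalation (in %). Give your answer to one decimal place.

10.0

Flow: 74 L/min ÷ 60 = 1.2333 L/s.
R = (PIP − Pplat)/V̇ = (42 − 17) / 1.2333 = 25.0/1.2333 = 20.271 cmH2O·s/L.
C = Vt/(Pplat − PEEP) = 440.0 / (17 − 7) = 440.0/10.0 = 44.0 mL/cmH2O.
τ = R × C = 20.271 × 0.044 L/cmH2O = 0.8919 s.
Fraction remaining at end-expiration = e^(−Te/τ) = e^(−2.05/0.8919) = 0.1004 → 10.04%.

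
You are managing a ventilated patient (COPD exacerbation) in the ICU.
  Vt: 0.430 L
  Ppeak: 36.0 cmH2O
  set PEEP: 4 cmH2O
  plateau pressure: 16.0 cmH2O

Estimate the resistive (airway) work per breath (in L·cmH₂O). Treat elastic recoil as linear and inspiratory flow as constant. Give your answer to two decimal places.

With constant inspiratory flow the resistive pressure is constant at PIP − Pplat = 36.0 − 16.0 = 20.0 cmH2O, so resistive work = 20.0 × 0.430 = 8.6 L·cmH2O.

8.60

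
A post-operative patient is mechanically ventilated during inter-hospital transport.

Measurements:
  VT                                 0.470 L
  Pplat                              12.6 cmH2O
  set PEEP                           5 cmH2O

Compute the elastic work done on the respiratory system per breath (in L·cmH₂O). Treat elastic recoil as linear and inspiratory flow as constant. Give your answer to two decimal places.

1.79

Elastic work ≈ ½ × (Pplat − PEEP) × Vt = 0.5 × (12.6 − 5) × 0.470 L = 0.5 × 7.6 × 0.470 = 1.786 L·cmH2O.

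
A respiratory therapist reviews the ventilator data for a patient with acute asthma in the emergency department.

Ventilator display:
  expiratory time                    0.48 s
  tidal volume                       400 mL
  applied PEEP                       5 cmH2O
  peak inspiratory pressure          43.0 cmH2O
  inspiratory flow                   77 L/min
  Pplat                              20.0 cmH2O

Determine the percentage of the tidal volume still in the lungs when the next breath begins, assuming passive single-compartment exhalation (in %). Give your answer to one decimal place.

Flow: 77 L/min ÷ 60 = 1.2833 L/s.
R = (PIP − Pplat)/V̇ = (43.0 − 20.0) / 1.2833 = 23.0/1.2833 = 17.923 cmH2O·s/L.
C = Vt/(Pplat − PEEP) = 400.0 / (20.0 − 5) = 400.0/15.0 = 26.667 mL/cmH2O.
τ = R × C = 17.923 × 0.02667 L/cmH2O = 0.478 s.
Fraction remaining at end-expiration = e^(−Te/τ) = e^(−0.48/0.478) = 0.3663 → 36.63%.

36.6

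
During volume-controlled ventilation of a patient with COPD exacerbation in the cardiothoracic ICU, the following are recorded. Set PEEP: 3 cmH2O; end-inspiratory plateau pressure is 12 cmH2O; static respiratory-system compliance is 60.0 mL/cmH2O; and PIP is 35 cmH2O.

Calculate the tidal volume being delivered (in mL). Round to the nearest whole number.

Vt = Cstat × (Pplat − PEEP) = 60.0 × (12 − 3) = 60.0 × 9.0 = 540.0 mL.

540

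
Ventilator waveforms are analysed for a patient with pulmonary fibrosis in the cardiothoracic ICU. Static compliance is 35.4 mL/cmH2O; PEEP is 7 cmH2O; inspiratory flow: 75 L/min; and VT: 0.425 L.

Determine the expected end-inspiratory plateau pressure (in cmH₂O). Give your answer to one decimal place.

19.0

Pplat = PEEP + Vt / Cstat = 7 + 425 / 35.4 = 7 + 12.006 = 19.006 cmH2O.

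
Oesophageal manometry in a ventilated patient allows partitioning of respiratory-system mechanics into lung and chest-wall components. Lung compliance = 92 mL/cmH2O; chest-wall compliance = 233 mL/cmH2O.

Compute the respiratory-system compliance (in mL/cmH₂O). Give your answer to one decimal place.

66.0

Lung and chest wall are elastances in series: 1/Crs = 1/CL + 1/Ccw.
1/Crs = 1/92 + 1/233 = 0.01516.
Crs = 65.963 mL/cmH2O.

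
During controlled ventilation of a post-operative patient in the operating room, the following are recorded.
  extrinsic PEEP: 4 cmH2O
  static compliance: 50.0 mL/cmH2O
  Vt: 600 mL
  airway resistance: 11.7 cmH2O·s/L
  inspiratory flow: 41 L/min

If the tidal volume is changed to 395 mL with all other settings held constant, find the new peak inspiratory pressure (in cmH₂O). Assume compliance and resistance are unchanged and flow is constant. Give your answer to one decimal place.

19.9

Flow: 41 L/min ÷ 60 = 0.6833 L/s.
PIP = Vt/C + R·V̇ + PEEP (constant-flow equation of motion).
Only the elastic term changes: ΔPIP = ΔVt / C = (395 − 600) / 50.0 = -4.1 cmH2O.
Original PIP = 600/50.0 + 11.7×0.6833 + 4 = 23.995 cmH2O; new PIP = 23.995 + (-4.1) = 19.895 cmH2O.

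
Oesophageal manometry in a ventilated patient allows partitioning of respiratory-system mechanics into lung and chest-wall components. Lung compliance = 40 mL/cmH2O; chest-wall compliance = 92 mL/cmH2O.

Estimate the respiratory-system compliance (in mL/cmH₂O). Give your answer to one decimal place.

27.9

Lung and chest wall are elastances in series: 1/Crs = 1/CL + 1/Ccw.
1/Crs = 1/40 + 1/92 = 0.03587.
Crs = 27.878 mL/cmH2O.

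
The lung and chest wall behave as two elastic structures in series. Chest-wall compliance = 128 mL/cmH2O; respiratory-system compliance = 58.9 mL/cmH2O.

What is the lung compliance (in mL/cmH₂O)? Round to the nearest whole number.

109

1/CL = 1/Crs − 1/Ccw.
1/CL = 1/58.9 − 1/128 = 0.009165.
CL = 109.11 mL/cmH2O.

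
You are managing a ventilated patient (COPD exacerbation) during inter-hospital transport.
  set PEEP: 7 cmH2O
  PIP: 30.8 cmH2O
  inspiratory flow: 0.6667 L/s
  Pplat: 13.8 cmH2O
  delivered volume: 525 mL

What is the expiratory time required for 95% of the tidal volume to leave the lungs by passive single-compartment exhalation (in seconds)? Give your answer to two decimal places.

R = (PIP − Pplat)/V̇ = (30.8 − 13.8) / 0.6667 = 17.0/0.6667 = 25.499 cmH2O·s/L.
C = Vt/(Pplat − PEEP) = 525.0 / (13.8 − 7) = 525.0/6.8 = 77.206 mL/cmH2O.
τ = R × C = 25.499 × 0.07721 L/cmH2O = 1.969 s.
t = −τ·ln(1 − 0.95) = −1.969·ln(0.05) = 5.899 s.

5.90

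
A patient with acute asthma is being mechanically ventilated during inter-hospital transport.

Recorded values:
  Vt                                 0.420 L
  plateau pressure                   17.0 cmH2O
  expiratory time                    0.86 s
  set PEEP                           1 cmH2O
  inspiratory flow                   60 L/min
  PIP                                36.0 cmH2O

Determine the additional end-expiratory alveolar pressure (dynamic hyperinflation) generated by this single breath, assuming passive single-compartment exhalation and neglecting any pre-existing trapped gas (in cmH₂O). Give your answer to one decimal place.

2.9

Flow: 60 L/min ÷ 60 = 1 L/s.
R = (PIP − Pplat)/V̇ = (36.0 − 17.0) / 1 = 19.0/1 = 19.0 cmH2O·s/L.
C = Vt/(Pplat − PEEP) = 420.0 / (17.0 − 1) = 420.0/16.0 = 26.25 mL/cmH2O.
τ = R × C = 19.0 × 0.02625 L/cmH2O = 0.4988 s.
Fraction remaining = e^(−Te/τ) = e^(−0.86/0.4988) = 0.1783; trapped volume = 420.0 × 0.1783 = 74.886 mL.
Additional alveolar pressure from trapping ≈ V_trapped / C = 74.886 / 26.25 = 2.853 cmH2O.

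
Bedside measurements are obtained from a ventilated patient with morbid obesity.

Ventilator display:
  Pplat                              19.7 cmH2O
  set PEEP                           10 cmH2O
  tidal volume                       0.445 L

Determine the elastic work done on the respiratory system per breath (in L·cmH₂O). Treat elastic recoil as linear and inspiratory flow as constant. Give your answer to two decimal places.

Elastic work ≈ ½ × (Pplat − PEEP) × Vt = 0.5 × (19.7 − 10) × 0.445 L = 0.5 × 9.7 × 0.445 = 2.158 L·cmH2O.

2.16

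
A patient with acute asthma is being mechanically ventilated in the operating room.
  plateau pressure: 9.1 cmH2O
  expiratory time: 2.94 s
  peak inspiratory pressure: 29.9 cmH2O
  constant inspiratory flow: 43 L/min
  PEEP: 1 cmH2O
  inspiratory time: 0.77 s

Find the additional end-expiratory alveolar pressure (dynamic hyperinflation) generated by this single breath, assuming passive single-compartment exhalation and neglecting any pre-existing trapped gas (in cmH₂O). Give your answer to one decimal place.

Flow: 43 L/min ÷ 60 = 0.7167 L/s.
Vt = flow × Ti = 0.7167 L/s × 0.77 s × 1000 mL/L = 551.86 mL.
R = (PIP − Pplat)/V̇ = (29.9 − 9.1) / 0.7167 = 20.8/0.7167 = 29.022 cmH2O·s/L.
C = Vt/(Pplat − PEEP) = 551.86 / (9.1 − 1) = 551.86/8.1 = 68.131 mL/cmH2O.
τ = R × C = 29.022 × 0.06813 L/cmH2O = 1.977 s.
Fraction remaining = e^(−Te/τ) = e^(−2.94/1.977) = 0.226; trapped volume = 551.86 × 0.226 = 124.72 mL.
Additional alveolar pressure from trapping ≈ V_trapped / C = 124.72 / 68.131 = 1.831 cmH2O.

1.8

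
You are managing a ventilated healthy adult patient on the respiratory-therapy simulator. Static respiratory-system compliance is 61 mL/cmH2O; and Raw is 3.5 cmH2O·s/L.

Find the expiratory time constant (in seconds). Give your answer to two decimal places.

0.21

τ = R × C = 3.5 × 61 mL/cmH2O = 3.5 × 0.061 L/cmH2O = 0.2135 s.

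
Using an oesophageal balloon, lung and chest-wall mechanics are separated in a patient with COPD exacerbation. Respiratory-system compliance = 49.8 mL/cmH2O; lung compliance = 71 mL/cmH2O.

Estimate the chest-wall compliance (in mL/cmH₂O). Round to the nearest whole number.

1/Ccw = 1/Crs − 1/CL.
1/Ccw = 1/49.8 − 1/71 = 0.005996.
Ccw = 166.78 mL/cmH2O.

167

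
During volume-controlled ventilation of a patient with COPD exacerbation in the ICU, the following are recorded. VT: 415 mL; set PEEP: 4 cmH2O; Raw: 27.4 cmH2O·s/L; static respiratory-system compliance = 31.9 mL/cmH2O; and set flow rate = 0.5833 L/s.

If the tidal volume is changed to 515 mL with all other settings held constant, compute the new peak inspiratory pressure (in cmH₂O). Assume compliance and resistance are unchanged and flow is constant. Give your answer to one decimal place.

PIP = Vt/C + R·V̇ + PEEP (constant-flow equation of motion).
Only the elastic term changes: ΔPIP = ΔVt / C = (515 − 415) / 31.9 = 3.135 cmH2O.
Original PIP = 415/31.9 + 27.4×0.5833 + 4 = 32.992 cmH2O; new PIP = 32.992 + (3.135) = 36.127 cmH2O.

36.1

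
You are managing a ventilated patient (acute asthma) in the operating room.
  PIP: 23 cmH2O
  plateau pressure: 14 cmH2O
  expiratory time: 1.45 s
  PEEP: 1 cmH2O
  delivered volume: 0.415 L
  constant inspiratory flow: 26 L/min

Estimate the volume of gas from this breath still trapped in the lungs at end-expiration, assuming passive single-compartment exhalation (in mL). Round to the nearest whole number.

Flow: 26 L/min ÷ 60 = 0.4333 L/s.
R = (PIP − Pplat)/V̇ = (23 − 14) / 0.4333 = 9.0/0.4333 = 20.771 cmH2O·s/L.
C = Vt/(Pplat − PEEP) = 415.0 / (14 − 1) = 415.0/13.0 = 31.923 mL/cmH2O.
τ = R × C = 20.771 × 0.03192 L/cmH2O = 0.663 s.
Fraction remaining = e^(−Te/τ) = e^(−1.45/0.663) = 0.1122.
Trapped volume = 415.0 × 0.1122 = 46.563 mL.

47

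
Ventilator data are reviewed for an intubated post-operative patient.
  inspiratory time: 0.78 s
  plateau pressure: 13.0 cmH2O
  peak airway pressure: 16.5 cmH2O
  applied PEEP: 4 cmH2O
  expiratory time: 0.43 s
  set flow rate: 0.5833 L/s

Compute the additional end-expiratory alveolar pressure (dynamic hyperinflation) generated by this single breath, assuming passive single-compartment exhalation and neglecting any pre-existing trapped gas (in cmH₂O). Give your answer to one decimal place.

2.2

Vt = flow × Ti = 0.5833 L/s × 0.78 s × 1000 mL/L = 454.97 mL.
R = (PIP − Pplat)/V̇ = (16.5 − 13.0) / 0.5833 = 3.5/0.5833 = 6.0 cmH2O·s/L.
C = Vt/(Pplat − PEEP) = 454.97 / (13.0 − 4) = 454.97/9.0 = 50.552 mL/cmH2O.
τ = R × C = 6.0 × 0.05055 L/cmH2O = 0.3033 s.
Fraction remaining = e^(−Te/τ) = e^(−0.43/0.3033) = 0.2423; trapped volume = 454.97 × 0.2423 = 110.24 mL.
Additional alveolar pressure from trapping ≈ V_trapped / C = 110.24 / 50.552 = 2.181 cmH2O.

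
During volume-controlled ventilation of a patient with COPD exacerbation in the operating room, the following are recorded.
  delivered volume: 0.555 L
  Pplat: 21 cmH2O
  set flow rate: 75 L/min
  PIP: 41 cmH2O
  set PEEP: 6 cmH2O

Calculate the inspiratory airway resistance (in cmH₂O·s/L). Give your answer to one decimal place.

Flow: 75 L/min ÷ 60 = 1.25 L/s.
Raw = (PIP − Pplat) / flow = (41 − 21) / 1.25 = 20.0 / 1.25 = 16.0 cmH2O·s/L.

16.0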